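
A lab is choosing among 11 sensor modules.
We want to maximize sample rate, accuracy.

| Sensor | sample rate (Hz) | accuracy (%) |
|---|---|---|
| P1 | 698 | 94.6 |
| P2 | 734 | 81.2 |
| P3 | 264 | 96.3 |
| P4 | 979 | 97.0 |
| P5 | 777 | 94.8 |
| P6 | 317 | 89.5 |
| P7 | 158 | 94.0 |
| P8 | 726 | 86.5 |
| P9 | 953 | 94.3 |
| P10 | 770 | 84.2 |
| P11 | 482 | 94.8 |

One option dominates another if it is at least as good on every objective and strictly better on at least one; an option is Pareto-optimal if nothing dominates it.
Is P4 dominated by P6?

P6 vs P4: P6 is worse on sample rate (317 vs 979), so it does not dominate P4.

No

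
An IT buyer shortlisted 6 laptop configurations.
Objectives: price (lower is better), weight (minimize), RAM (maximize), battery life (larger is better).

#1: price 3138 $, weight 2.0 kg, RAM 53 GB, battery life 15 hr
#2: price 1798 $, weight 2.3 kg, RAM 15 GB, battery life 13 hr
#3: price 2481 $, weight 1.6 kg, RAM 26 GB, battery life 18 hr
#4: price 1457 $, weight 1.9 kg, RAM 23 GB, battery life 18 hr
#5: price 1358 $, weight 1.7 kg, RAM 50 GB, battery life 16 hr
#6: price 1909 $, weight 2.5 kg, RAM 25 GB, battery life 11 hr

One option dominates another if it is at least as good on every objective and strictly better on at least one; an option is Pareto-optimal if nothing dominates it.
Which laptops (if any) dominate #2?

#4, #5

#4: price 1457≤1798, weight 1.9≤2.3, RAM 23≥15, battery life 18≥13 — dominates #2.
#5: price 1358≤1798, weight 1.7≤2.3, RAM 50≥15, battery life 16≥13 — dominates #2.
Others (#1, #3, #6) are each worse than #2 on at least one objective.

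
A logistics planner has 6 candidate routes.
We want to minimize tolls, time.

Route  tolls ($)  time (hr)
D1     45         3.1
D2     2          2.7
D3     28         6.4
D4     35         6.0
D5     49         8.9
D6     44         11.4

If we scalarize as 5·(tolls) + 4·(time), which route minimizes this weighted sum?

D1: 5·45 + 4·3.1 = 237.4
D2: 5·2 + 4·2.7 = 20.8
D3: 5·28 + 4·6.4 = 165.6
D4: 5·35 + 4·6.0 = 199.0
D5: 5·49 + 4·8.9 = 280.6
D6: 5·44 + 4·11.4 = 265.6
Lowest: D2 at 20.8.

D2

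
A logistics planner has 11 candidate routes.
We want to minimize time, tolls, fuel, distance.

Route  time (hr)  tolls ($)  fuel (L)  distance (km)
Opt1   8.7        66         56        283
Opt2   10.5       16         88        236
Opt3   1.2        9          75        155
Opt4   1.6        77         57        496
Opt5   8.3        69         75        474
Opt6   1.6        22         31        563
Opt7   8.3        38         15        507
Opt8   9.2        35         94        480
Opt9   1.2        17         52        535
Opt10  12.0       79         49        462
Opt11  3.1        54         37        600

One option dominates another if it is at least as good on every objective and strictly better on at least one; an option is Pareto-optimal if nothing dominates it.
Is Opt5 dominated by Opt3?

Opt3 vs Opt5: time 1.2≤8.3, tolls 9≤69, fuel 75≤75, distance 155≤474 — Opt3 is at least as good on every objective with at least one strict improvement.

Yes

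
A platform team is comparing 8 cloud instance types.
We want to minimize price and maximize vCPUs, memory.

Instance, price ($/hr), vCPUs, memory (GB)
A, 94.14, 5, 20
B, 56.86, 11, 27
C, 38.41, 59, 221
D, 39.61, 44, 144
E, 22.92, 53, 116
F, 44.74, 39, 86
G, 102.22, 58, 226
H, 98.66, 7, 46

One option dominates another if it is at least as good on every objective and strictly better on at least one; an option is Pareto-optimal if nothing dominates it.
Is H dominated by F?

F vs H: price 44.74≤98.66, vCPUs 39≥7, memory 86≥46 — F is at least as good on every objective with at least one strict improvement.

Yes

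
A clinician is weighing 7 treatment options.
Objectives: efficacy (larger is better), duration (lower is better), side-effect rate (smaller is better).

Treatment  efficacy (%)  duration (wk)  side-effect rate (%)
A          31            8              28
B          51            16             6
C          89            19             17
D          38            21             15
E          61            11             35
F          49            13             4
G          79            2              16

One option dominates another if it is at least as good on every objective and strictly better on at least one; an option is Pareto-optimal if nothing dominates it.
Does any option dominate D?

B vs D: efficacy 51≥38, duration 16≤21, side-effect rate 6≤15 — B is at least as good on every objective and strictly better on at least one, so B dominates D.

Yes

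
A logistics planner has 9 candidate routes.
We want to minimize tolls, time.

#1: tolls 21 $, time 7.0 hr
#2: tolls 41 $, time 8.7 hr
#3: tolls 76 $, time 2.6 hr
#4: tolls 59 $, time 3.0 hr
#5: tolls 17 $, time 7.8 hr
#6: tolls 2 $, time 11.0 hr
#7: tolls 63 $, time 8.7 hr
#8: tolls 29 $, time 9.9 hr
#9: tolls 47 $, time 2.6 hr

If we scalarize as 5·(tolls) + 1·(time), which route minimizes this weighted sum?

#1: 5·21 + 1·7.0 = 112.0
#2: 5·41 + 1·8.7 = 213.7
#3: 5·76 + 1·2.6 = 382.6
#4: 5·59 + 1·3.0 = 298.0
#5: 5·17 + 1·7.8 = 92.8
#6: 5·2 + 1·11.0 = 21.0
#7: 5·63 + 1·8.7 = 323.7
#8: 5·29 + 1·9.9 = 154.9
#9: 5·47 + 1·2.6 = 237.6
Lowest: #6 at 21.0.

#6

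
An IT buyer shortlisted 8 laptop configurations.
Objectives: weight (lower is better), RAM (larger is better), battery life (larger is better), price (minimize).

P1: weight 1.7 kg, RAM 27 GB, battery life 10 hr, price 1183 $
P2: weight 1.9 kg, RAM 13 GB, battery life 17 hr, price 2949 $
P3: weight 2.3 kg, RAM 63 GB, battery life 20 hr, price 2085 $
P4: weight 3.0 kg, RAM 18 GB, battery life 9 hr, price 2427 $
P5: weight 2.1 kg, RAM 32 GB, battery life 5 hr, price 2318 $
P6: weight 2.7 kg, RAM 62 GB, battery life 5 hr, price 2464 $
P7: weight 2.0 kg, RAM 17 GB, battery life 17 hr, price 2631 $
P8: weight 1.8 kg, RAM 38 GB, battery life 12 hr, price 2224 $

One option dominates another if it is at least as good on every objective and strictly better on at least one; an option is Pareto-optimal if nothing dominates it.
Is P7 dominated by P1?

No

P1 vs P7: P1 is worse on battery life (10 vs 17), so it does not dominate P7.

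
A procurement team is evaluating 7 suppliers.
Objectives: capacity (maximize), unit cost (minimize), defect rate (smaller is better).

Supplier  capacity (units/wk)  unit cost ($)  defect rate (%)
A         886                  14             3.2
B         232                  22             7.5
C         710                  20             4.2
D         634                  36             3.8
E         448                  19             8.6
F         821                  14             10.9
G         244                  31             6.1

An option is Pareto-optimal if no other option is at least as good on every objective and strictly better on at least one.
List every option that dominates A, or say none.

none

B: worse on capacity (232 vs 886).
C: worse on capacity (710 vs 886).
D: worse on capacity (634 vs 886).
E: worse on capacity (448 vs 886).
F: worse on capacity (821 vs 886).
G: worse on capacity (244 vs 886).
No option dominates A.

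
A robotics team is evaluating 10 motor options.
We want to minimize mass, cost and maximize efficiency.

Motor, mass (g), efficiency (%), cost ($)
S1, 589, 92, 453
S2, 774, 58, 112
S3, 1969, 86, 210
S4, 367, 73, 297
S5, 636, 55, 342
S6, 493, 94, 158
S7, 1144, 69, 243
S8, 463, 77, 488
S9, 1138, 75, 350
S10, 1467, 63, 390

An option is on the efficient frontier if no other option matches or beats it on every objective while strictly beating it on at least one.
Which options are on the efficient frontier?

S2, S4, S6, S8

S1: dominated by S6 (mass 493≤589, efficiency 94≥92, cost 158≤453).
S2: not dominated (best cost).
S3: dominated by S6 (mass 493≤1969, efficiency 94≥86, cost 158≤210).
S4: not dominated (best mass).
S5: dominated by S4 (mass 367≤636, efficiency 73≥55, cost 297≤342).
S6: not dominated (best efficiency).
S7: dominated by S6 (mass 493≤1144, efficiency 94≥69, cost 158≤243).
S8: not dominated.
S9: dominated by S6 (mass 493≤1138, efficiency 94≥75, cost 158≤350).
S10: dominated by S4 (mass 367≤1467, efficiency 73≥63, cost 297≤390).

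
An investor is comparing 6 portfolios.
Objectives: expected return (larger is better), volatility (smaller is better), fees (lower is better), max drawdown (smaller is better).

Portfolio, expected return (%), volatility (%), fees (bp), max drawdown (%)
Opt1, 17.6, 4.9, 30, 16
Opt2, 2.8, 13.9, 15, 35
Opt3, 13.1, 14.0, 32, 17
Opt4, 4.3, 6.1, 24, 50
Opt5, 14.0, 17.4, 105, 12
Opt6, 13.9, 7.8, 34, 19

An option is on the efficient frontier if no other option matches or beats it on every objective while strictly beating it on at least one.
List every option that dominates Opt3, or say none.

Opt1: expected return 17.6≥13.1, volatility 4.9≤14.0, fees 30≤32, max drawdown 16≤17 — dominates Opt3.
Others (Opt2, Opt4, Opt5, Opt6) are each worse than Opt3 on at least one objective.

Opt1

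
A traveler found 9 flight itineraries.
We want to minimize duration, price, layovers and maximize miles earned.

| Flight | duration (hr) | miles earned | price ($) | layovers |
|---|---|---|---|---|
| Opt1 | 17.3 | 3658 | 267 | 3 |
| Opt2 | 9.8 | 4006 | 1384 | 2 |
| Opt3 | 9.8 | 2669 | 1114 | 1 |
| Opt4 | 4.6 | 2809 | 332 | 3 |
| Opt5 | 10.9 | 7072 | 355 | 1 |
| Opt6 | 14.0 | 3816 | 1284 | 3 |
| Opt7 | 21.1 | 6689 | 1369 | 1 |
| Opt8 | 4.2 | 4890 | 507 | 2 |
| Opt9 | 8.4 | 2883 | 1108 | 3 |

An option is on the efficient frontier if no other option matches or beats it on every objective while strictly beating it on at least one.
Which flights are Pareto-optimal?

Opt1: not dominated (best price).
Opt2: dominated by Opt8 (duration 4.2≤9.8, miles earned 4890≥4006, price 507≤1384, layovers 2≤2).
Opt3: not dominated.
Opt4: not dominated.
Opt5: not dominated (best miles earned).
Opt6: dominated by Opt5 (duration 10.9≤14.0, miles earned 7072≥3816, price 355≤1284, layovers 1≤3).
Opt7: dominated by Opt5 (duration 10.9≤21.1, miles earned 7072≥6689, price 355≤1369, layovers 1≤1).
Opt8: not dominated (best duration).
Opt9: dominated by Opt8 (duration 4.2≤8.4, miles earned 4890≥2883, price 507≤1108, layovers 2≤3).

Opt1, Opt3, Opt4, Opt5, Opt8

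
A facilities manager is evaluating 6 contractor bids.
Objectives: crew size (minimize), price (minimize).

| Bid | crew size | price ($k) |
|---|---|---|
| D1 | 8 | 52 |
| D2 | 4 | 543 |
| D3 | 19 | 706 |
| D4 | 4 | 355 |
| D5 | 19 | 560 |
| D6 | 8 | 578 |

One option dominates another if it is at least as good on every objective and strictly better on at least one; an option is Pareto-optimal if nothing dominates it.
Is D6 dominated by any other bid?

D1 vs D6: crew size 8≤8, price 52≤578 — D1 is at least as good on every objective and strictly better on at least one, so D1 dominates D6.

Yes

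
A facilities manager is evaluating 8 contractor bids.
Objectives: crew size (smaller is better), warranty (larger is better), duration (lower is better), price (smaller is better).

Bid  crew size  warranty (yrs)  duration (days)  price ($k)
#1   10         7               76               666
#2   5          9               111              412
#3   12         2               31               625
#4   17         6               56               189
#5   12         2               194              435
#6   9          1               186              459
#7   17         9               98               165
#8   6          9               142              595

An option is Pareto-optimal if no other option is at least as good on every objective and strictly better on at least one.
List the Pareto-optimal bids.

#1: not dominated.
#2: not dominated (best crew size).
#3: not dominated (best duration).
#4: not dominated.
#5: dominated by #2 (crew size 5≤12, warranty 9≥2, duration 111≤194, price 412≤435).
#6: dominated by #2 (crew size 5≤9, warranty 9≥1, duration 111≤186, price 412≤459).
#7: not dominated (best price).
#8: dominated by #2 (crew size 5≤6, warranty 9≥9, duration 111≤142, price 412≤595).

#1, #2, #3, #4, #7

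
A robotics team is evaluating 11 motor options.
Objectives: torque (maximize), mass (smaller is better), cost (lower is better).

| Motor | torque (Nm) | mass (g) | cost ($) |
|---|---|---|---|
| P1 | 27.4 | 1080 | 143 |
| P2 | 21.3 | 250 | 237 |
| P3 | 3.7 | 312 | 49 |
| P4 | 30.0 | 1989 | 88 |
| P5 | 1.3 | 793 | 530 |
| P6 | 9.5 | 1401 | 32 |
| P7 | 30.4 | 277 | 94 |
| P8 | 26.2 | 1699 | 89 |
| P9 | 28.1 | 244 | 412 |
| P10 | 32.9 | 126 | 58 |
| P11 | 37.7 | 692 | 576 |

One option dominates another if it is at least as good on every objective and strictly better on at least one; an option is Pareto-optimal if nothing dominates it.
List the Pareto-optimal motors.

P1: dominated by P7 (torque 30.4≥27.4, mass 277≤1080, cost 94≤143).
P2: dominated by P10 (torque 32.9≥21.3, mass 126≤250, cost 58≤237).
P3: not dominated.
P4: dominated by P10 (torque 32.9≥30.0, mass 126≤1989, cost 58≤88).
P5: dominated by P2 (torque 21.3≥1.3, mass 250≤793, cost 237≤530).
P6: not dominated (best cost).
P7: dominated by P10 (torque 32.9≥30.4, mass 126≤277, cost 58≤94).
P8: dominated by P10 (torque 32.9≥26.2, mass 126≤1699, cost 58≤89).
P9: dominated by P10 (torque 32.9≥28.1, mass 126≤244, cost 58≤412).
P10: not dominated (best mass).
P11: not dominated (best torque).

P3, P6, P10, P11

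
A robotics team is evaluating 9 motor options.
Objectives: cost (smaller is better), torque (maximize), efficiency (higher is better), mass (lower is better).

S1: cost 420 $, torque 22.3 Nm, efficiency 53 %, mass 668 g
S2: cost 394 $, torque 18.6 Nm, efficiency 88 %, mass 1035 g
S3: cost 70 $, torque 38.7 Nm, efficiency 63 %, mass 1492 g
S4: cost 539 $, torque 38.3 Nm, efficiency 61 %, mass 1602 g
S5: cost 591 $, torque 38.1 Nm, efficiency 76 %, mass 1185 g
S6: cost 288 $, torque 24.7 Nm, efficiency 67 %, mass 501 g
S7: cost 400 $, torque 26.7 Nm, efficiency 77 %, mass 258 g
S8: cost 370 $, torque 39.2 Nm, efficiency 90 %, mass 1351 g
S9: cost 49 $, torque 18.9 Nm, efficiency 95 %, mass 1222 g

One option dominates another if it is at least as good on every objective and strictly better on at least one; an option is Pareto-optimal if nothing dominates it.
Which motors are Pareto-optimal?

S1: dominated by S6 (cost 288≤420, torque 24.7≥22.3, efficiency 67≥53, mass 501≤668).
S2: not dominated.
S3: not dominated.
S4: dominated by S3 (cost 70≤539, torque 38.7≥38.3, efficiency 63≥61, mass 1492≤1602).
S5: not dominated.
S6: not dominated.
S7: not dominated (best mass).
S8: not dominated (best torque).
S9: not dominated (best cost).

S2, S3, S5, S6, S7, S8, S9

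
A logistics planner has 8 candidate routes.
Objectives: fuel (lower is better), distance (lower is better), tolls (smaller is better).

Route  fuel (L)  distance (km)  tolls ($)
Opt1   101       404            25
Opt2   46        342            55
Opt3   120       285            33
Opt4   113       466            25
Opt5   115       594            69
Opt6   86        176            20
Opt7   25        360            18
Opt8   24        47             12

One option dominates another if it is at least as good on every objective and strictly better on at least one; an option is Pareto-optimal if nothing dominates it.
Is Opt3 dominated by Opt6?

Opt6 vs Opt3: fuel 86≤120, distance 176≤285, tolls 20≤33 — Opt6 is at least as good on every objective with at least one strict improvement.

Yes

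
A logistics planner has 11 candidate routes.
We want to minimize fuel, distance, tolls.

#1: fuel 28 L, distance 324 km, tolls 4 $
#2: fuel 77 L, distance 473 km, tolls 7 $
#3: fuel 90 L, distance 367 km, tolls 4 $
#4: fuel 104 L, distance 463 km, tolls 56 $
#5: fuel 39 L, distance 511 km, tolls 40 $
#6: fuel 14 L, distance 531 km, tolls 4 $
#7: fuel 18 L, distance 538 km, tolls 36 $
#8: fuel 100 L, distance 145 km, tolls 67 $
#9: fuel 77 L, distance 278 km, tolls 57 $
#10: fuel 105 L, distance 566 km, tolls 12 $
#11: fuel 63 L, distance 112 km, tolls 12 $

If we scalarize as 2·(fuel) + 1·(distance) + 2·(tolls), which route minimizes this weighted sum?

#11

#1: 2·28 + 1·324 + 2·4 = 388
#2: 2·77 + 1·473 + 2·7 = 641
#3: 2·90 + 1·367 + 2·4 = 555
#4: 2·104 + 1·463 + 2·56 = 783
#5: 2·39 + 1·511 + 2·40 = 669
#6: 2·14 + 1·531 + 2·4 = 567
#7: 2·18 + 1·538 + 2·36 = 646
#8: 2·100 + 1·145 + 2·67 = 479
#9: 2·77 + 1·278 + 2·57 = 546
#10: 2·105 + 1·566 + 2·12 = 800
#11: 2·63 + 1·112 + 2·12 = 262
Lowest: #11 at 262.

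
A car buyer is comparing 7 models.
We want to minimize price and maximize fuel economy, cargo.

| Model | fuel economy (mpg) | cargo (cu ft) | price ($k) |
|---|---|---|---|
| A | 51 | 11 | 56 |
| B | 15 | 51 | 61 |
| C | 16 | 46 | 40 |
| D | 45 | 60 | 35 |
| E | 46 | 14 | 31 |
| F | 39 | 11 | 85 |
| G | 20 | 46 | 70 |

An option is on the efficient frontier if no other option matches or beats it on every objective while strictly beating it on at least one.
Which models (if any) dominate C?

D

D: fuel economy 45≥16, cargo 60≥46, price 35≤40 — dominates C.
Others (A, B, E, F, G) are each worse than C on at least one objective.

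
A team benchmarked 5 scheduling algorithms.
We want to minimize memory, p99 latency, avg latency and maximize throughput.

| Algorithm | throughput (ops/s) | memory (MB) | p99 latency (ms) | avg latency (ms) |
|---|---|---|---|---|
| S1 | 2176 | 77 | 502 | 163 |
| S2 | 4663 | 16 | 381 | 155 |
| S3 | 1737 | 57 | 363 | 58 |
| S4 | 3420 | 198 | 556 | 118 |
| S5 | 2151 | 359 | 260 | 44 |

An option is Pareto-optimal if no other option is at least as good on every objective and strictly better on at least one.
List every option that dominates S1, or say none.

S2: throughput 4663≥2176, memory 16≤77, p99 latency 381≤502, avg latency 155≤163 — dominates S1.
Others (S3, S4, S5) are each worse than S1 on at least one objective.

S2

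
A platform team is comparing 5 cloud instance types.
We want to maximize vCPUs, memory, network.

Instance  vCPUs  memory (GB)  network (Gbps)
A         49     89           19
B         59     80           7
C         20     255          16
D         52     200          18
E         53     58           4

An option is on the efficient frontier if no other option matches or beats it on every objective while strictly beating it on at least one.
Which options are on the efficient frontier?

A: not dominated (best network).
B: not dominated (best vCPUs).
C: not dominated (best memory).
D: not dominated.
E: dominated by B (vCPUs 59≥53, memory 80≥58, network 7≥4).

A, B, C, D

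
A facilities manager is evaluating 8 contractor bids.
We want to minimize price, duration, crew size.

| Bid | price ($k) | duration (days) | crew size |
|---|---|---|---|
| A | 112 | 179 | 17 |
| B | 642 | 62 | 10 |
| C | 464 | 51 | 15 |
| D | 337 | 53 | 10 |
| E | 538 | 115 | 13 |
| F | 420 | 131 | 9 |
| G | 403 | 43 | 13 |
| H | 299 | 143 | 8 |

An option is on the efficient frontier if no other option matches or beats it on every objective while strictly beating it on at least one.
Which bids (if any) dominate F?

none

A: worse on duration (179 vs 131).
B: worse on price (642 vs 420).
C: worse on price (464 vs 420).
D: worse on crew size (10 vs 9).
E: worse on price (538 vs 420).
G: worse on crew size (13 vs 9).
H: worse on duration (143 vs 131).
No option dominates F.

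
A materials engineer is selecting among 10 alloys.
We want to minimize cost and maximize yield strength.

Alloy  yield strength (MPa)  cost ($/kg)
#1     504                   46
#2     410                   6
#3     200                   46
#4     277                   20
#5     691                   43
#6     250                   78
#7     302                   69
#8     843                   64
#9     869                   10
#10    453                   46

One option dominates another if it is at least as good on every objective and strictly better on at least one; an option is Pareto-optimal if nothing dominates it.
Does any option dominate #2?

#1: worse on cost (46 vs 6).
#3: worse on yield strength (200 vs 410).
#4: worse on yield strength (277 vs 410).
#5: worse on cost (43 vs 6).
#6: worse on yield strength (250 vs 410).
#7: worse on yield strength (302 vs 410).
#8: worse on cost (64 vs 6).
#9: worse on cost (10 vs 6).
#10: worse on cost (46 vs 6).
No option is at least as good as #2 on every objective and strictly better on one.

No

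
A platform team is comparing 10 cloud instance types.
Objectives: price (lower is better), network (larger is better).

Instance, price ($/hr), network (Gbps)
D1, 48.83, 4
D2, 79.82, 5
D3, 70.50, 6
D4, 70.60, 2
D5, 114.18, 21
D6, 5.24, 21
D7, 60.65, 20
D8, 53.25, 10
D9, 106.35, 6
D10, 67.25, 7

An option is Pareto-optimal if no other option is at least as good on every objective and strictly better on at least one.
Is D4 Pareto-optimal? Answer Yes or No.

D1 vs D4: price 48.83≤70.60, network 4≥2 — D1 is at least as good on every objective and strictly better on at least one, so D1 dominates D4.

No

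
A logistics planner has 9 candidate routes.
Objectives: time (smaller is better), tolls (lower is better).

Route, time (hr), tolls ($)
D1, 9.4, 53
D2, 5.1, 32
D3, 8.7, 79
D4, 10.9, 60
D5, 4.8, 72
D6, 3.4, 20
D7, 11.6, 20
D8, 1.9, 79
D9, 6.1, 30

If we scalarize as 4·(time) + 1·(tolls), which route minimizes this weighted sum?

D1: 4·9.4 + 1·53 = 90.6
D2: 4·5.1 + 1·32 = 52.4
D3: 4·8.7 + 1·79 = 113.8
D4: 4·10.9 + 1·60 = 103.6
D5: 4·4.8 + 1·72 = 91.2
D6: 4·3.4 + 1·20 = 33.6
D7: 4·11.6 + 1·20 = 66.4
D8: 4·1.9 + 1·79 = 86.6
D9: 4·6.1 + 1·30 = 54.4
Lowest: D6 at 33.6.

D6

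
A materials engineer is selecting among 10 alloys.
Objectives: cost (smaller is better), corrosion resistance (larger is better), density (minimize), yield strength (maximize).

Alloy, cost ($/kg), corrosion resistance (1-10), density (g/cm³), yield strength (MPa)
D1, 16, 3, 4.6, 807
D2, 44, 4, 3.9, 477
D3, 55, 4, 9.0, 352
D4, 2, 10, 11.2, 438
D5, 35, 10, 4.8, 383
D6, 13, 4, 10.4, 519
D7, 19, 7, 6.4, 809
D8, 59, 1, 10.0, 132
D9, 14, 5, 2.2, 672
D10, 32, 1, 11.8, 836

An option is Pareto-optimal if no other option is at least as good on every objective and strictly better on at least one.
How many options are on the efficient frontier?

D1: not dominated.
D2: dominated by D9 (cost 14≤44, corrosion resistance 5≥4, density 2.2≤3.9, yield strength 672≥477).
D3: dominated by D2 (cost 44≤55, corrosion resistance 4≥4, density 3.9≤9.0, yield strength 477≥352).
D4: not dominated (best cost).
D5: not dominated.
D6: not dominated.
D7: not dominated.
D8: dominated by D1 (cost 16≤59, corrosion resistance 3≥1, density 4.6≤10.0, yield strength 807≥132).
D9: not dominated (best density).
D10: not dominated (best yield strength).
Pareto-optimal: D1, D4, D5, D6, D7, D9, D10 → 7.

7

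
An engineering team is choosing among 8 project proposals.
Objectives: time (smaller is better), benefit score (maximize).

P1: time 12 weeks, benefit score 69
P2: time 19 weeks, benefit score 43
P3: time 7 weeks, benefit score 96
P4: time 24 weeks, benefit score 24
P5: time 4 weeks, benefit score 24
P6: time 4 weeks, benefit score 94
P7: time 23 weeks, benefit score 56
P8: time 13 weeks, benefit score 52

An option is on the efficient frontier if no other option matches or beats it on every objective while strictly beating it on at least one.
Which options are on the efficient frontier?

P3, P6

P1: dominated by P3 (time 7≤12, benefit score 96≥69).
P2: dominated by P1 (time 12≤19, benefit score 69≥43).
P3: not dominated (best benefit score).
P4: dominated by P1 (time 12≤24, benefit score 69≥24).
P5: dominated by P6 (time 4≤4, benefit score 94≥24).
P6: not dominated.
P7: dominated by P1 (time 12≤23, benefit score 69≥56).
P8: dominated by P1 (time 12≤13, benefit score 69≥52).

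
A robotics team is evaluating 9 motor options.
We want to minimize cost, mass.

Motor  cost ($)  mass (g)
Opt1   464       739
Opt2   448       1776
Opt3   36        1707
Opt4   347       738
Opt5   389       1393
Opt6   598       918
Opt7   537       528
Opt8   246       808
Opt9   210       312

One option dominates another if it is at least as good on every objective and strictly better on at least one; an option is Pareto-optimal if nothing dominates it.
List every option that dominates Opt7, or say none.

Opt9

Opt9: cost 210≤537, mass 312≤528 — dominates Opt7.
Others (Opt1, Opt2, Opt3, Opt4, Opt5, Opt6, Opt8) are each worse than Opt7 on at least one objective.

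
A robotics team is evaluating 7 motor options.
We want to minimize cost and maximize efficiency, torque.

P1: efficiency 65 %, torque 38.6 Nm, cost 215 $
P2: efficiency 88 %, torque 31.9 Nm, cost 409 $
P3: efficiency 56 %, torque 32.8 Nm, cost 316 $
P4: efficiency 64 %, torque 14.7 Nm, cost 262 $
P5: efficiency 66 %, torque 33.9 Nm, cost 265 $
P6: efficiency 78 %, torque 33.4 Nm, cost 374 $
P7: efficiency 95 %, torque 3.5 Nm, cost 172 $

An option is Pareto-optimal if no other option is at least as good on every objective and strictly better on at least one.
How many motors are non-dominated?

P1: not dominated (best torque).
P2: not dominated.
P3: dominated by P1 (efficiency 65≥56, torque 38.6≥32.8, cost 215≤316).
P4: dominated by P1 (efficiency 65≥64, torque 38.6≥14.7, cost 215≤262).
P5: not dominated.
P6: not dominated.
P7: not dominated (best efficiency).
Pareto-optimal: P1, P2, P5, P6, P7 → 5.

5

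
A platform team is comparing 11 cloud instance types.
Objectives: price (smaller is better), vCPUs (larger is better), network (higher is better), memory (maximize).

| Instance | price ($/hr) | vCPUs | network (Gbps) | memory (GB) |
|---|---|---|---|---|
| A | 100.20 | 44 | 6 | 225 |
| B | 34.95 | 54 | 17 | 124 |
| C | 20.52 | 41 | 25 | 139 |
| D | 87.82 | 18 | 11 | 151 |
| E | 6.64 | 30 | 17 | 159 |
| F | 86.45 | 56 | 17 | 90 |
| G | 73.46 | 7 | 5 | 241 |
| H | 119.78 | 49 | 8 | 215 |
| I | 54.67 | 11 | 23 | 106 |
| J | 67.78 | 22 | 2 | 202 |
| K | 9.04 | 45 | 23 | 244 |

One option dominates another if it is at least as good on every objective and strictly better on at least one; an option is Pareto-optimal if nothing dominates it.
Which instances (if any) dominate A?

K

K: price 9.04≤100.20, vCPUs 45≥44, network 23≥6, memory 244≥225 — dominates A.
Others (B, C, D, E, F, G, H, I, J) are each worse than A on at least one objective.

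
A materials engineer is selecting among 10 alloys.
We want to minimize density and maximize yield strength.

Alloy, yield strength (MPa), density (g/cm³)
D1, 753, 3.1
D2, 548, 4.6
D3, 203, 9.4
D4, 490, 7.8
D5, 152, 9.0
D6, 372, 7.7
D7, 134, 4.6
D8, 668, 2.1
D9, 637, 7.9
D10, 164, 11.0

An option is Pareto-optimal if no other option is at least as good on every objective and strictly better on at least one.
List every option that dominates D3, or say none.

D1, D2, D4, D6, D8, D9

D1: yield strength 753≥203, density 3.1≤9.4 — dominates D3.
D2: yield strength 548≥203, density 4.6≤9.4 — dominates D3.
D4: yield strength 490≥203, density 7.8≤9.4 — dominates D3.
D6: yield strength 372≥203, density 7.7≤9.4 — dominates D3.
D8: yield strength 668≥203, density 2.1≤9.4 — dominates D3.
D9: yield strength 637≥203, density 7.9≤9.4 — dominates D3.
Others (D5, D7, D10) are each worse than D3 on at least one objective.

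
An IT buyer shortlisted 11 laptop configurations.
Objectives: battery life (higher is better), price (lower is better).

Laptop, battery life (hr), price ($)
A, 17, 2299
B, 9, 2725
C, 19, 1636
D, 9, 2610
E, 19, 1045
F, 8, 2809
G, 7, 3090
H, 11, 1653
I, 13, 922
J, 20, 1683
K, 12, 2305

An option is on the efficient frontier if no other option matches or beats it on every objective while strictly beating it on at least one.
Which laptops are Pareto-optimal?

E, I, J

A: dominated by C (battery life 19≥17, price 1636≤2299).
B: dominated by A (battery life 17≥9, price 2299≤2725).
C: dominated by E (battery life 19≥19, price 1045≤1636).
D: dominated by A (battery life 17≥9, price 2299≤2610).
E: not dominated.
F: dominated by A (battery life 17≥8, price 2299≤2809).
G: dominated by A (battery life 17≥7, price 2299≤3090).
H: dominated by C (battery life 19≥11, price 1636≤1653).
I: not dominated (best price).
J: not dominated (best battery life).
K: dominated by A (battery life 17≥12, price 2299≤2305).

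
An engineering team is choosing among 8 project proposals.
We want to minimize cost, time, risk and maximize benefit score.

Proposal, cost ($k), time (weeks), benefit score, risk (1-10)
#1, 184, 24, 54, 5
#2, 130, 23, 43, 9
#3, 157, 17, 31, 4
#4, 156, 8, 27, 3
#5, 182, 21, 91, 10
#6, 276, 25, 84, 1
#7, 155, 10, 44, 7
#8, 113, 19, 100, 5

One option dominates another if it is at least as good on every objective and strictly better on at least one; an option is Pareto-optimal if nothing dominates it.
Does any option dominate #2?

Yes

#8 vs #2: cost 113≤130, time 19≤23, benefit score 100≥43, risk 5≤9 — #8 is at least as good on every objective and strictly better on at least one, so #8 dominates #2.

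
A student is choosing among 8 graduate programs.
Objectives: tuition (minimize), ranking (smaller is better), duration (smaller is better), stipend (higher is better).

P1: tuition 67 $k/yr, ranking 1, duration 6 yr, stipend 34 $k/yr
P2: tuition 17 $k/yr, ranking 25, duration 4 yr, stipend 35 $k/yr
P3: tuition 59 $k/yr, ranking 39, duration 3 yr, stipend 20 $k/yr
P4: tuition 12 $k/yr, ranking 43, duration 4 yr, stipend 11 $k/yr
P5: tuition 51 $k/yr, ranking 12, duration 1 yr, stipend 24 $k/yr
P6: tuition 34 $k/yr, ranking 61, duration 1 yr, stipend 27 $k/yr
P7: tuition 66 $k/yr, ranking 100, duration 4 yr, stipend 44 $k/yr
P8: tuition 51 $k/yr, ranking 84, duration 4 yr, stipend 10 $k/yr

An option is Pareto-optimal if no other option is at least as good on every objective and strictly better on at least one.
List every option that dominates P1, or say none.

none

P2: worse on ranking (25 vs 1).
P3: worse on ranking (39 vs 1).
P4: worse on ranking (43 vs 1).
P5: worse on ranking (12 vs 1).
P6: worse on ranking (61 vs 1).
P7: worse on ranking (100 vs 1).
P8: worse on ranking (84 vs 1).
No option dominates P1.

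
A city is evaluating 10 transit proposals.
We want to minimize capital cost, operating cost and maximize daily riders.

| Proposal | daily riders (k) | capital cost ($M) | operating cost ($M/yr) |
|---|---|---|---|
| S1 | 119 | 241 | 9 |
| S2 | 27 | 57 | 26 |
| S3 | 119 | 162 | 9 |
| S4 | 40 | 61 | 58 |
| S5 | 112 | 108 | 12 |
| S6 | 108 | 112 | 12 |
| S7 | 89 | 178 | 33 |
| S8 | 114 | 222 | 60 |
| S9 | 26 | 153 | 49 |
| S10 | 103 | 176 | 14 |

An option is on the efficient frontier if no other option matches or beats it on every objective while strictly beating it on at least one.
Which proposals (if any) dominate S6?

S5: daily riders 112≥108, capital cost 108≤112, operating cost 12≤12 — dominates S6.
Others (S1, S2, S3, S4, S7, S8, S9, S10) are each worse than S6 on at least one objective.

S5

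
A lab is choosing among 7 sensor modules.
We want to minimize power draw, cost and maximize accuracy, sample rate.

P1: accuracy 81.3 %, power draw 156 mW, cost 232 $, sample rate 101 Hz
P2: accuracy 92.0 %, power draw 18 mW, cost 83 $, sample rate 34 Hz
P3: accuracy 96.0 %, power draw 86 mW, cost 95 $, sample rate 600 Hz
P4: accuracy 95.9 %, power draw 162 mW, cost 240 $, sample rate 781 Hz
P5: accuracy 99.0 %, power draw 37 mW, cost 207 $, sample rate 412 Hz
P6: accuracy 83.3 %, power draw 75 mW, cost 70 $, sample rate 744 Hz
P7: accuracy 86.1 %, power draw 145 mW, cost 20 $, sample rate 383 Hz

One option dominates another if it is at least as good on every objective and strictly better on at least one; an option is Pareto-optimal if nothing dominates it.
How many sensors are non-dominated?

6

P1: dominated by P3 (accuracy 96.0≥81.3, power draw 86≤156, cost 95≤232, sample rate 600≥101).
P2: not dominated (best power draw).
P3: not dominated.
P4: not dominated (best sample rate).
P5: not dominated (best accuracy).
P6: not dominated.
P7: not dominated (best cost).
Pareto-optimal: P2, P3, P4, P5, P6, P7 → 6.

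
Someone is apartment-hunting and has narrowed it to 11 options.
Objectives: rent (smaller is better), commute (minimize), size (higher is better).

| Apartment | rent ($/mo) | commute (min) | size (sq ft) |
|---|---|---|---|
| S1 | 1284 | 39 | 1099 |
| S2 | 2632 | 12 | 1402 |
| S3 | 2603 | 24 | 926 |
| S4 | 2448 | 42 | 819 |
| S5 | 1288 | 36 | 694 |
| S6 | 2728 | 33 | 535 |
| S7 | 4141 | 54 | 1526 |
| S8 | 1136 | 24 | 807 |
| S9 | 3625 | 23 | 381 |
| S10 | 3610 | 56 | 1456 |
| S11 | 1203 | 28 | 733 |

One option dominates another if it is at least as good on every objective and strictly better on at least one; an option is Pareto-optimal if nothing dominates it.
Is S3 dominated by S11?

No

S11 vs S3: S11 is worse on commute (28 vs 24), so it does not dominate S3.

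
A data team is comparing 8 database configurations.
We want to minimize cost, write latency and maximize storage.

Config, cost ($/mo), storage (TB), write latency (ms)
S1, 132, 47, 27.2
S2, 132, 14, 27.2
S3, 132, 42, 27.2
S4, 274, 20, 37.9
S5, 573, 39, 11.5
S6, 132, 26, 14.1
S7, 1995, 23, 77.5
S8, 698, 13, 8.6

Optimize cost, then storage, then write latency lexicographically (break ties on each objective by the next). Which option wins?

First minimize cost: best is 132, kept {S1, S2, S3, S6}.
Then maximize storage: best is 47, kept {S1}.

S1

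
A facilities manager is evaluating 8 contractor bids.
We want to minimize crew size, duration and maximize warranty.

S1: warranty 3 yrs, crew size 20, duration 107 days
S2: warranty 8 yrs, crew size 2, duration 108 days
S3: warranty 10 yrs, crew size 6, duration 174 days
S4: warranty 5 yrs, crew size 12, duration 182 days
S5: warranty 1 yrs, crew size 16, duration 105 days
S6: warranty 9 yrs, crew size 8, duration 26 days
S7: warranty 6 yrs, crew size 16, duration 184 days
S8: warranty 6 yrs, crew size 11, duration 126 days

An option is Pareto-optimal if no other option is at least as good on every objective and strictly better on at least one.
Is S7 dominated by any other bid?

S2 vs S7: warranty 8≥6, crew size 2≤16, duration 108≤184 — S2 is at least as good on every objective and strictly better on at least one, so S2 dominates S7.

Yes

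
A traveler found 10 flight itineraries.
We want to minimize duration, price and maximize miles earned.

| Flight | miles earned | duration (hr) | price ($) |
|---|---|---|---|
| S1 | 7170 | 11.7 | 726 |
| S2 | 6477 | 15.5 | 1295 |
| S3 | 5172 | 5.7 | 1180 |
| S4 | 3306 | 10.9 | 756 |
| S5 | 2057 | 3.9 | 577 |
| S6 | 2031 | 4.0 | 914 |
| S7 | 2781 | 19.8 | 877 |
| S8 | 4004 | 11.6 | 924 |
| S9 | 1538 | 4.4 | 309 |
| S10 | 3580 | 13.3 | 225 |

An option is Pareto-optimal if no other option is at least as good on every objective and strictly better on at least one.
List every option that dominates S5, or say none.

S1: worse on duration (11.7 vs 3.9).
S2: worse on duration (15.5 vs 3.9).
S3: worse on duration (5.7 vs 3.9).
S4: worse on duration (10.9 vs 3.9).
S6: worse on miles earned (2031 vs 2057).
S7: worse on duration (19.8 vs 3.9).
S8: worse on duration (11.6 vs 3.9).
S9: worse on miles earned (1538 vs 2057).
S10: worse on duration (13.3 vs 3.9).
No option dominates S5.

none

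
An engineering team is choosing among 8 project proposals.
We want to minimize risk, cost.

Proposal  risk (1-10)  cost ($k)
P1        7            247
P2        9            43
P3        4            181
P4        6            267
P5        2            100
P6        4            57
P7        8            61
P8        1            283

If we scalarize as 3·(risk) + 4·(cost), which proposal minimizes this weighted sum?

P1: 3·7 + 4·247 = 1009
P2: 3·9 + 4·43 = 199
P3: 3·4 + 4·181 = 736
P4: 3·6 + 4·267 = 1086
P5: 3·2 + 4·100 = 406
P6: 3·4 + 4·57 = 240
P7: 3·8 + 4·61 = 268
P8: 3·1 + 4·283 = 1135
Lowest: P2 at 199.

P2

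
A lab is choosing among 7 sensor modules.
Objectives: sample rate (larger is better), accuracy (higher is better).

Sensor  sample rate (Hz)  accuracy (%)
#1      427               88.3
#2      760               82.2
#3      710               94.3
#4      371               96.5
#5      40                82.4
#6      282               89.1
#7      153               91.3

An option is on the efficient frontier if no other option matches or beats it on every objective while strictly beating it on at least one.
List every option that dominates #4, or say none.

#1: worse on accuracy (88.3 vs 96.5).
#2: worse on accuracy (82.2 vs 96.5).
#3: worse on accuracy (94.3 vs 96.5).
#5: worse on sample rate (40 vs 371).
#6: worse on sample rate (282 vs 371).
#7: worse on sample rate (153 vs 371).
No option dominates #4.

none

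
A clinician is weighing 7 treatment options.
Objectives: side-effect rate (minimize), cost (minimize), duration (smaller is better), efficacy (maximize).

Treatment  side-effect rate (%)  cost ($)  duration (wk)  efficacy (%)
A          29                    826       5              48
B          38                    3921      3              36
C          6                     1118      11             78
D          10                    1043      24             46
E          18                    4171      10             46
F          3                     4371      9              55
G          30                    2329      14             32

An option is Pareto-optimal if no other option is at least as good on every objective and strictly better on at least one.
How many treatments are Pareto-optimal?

6

A: not dominated (best cost).
B: not dominated (best duration).
C: not dominated (best efficacy).
D: not dominated.
E: not dominated.
F: not dominated (best side-effect rate).
G: dominated by A (side-effect rate 29≤30, cost 826≤2329, duration 5≤14, efficacy 48≥32).
Pareto-optimal: A, B, C, D, E, F → 6.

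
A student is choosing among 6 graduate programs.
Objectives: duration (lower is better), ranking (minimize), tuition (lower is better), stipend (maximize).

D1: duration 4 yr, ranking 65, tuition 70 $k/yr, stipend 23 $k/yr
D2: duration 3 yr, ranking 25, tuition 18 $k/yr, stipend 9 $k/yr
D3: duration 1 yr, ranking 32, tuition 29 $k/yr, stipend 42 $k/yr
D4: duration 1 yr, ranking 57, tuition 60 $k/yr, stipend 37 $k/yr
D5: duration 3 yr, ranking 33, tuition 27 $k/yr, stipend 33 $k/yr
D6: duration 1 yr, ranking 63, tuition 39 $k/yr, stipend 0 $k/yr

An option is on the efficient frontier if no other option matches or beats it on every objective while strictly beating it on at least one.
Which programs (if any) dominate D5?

none

D1: worse on duration (4 vs 3).
D2: worse on stipend (9 vs 33).
D3: worse on tuition (29 vs 27).
D4: worse on ranking (57 vs 33).
D6: worse on ranking (63 vs 33).
No option dominates D5.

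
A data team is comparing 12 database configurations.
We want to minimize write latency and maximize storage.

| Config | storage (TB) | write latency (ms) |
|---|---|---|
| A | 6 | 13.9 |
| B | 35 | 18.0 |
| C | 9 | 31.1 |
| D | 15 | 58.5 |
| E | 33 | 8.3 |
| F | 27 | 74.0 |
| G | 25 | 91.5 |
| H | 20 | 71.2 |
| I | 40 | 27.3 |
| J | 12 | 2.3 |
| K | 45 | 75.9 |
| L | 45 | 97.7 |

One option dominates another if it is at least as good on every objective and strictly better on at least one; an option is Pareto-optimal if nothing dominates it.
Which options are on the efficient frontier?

B, E, I, J, K

A: dominated by E (storage 33≥6, write latency 8.3≤13.9).
B: not dominated.
C: dominated by B (storage 35≥9, write latency 18.0≤31.1).
D: dominated by B (storage 35≥15, write latency 18.0≤58.5).
E: not dominated.
F: dominated by B (storage 35≥27, write latency 18.0≤74.0).
G: dominated by B (storage 35≥25, write latency 18.0≤91.5).
H: dominated by B (storage 35≥20, write latency 18.0≤71.2).
I: not dominated.
J: not dominated (best write latency).
K: not dominated.
L: dominated by K (storage 45≥45, write latency 75.9≤97.7).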